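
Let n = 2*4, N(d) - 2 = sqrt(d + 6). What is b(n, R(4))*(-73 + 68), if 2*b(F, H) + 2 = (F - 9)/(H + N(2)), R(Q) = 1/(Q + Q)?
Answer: 775/223 + 320*sqrt(2)/223 ≈ 5.5047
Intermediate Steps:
R(Q) = 1/(2*Q)
N(d) = 2 + sqrt(6 + d) (N(d) = 2 + sqrt(d + 6) = 2 + sqrt(6 + d))
n = 8
b(F, H) = -1 + (-9 + F)/(2*(2 + H + 2*sqrt(2))) (b(F, H) = -1 + ((F - 9)/(H + (2 + sqrt(6 + 2))))/2 = -1 + ((-9 + F)/(H + (2 + sqrt(8))))/2 = -1 + ((-9 + F)/(H + (2 + 2*sqrt(2))))/2 = -1 + ((-9 + F)/(2 + H + 2*sqrt(2)))/2 = -1 + (-9 + F)/(2*(2 + H + 2*sqrt(2))))
b(n, R(4))*(-73 + 68) = ((-13 + 8 - 4*sqrt(2) - 1/4)/(2*(2 + (1/2)/4 + 2*sqrt(2))))*(-73 + 68) = ((-13 + 8 - 4*sqrt(2) - 1/4)/(2*(2 + (1/2)*(1/4) + 2*sqrt(2))))*(-5) = ((-13 + 8 - 4*sqrt(2) - 2*1/8)/(2*(2 + 1/8 + 2*sqrt(2))))*(-5) = ((-13 + 8 - 4*sqrt(2) - 1/4)/(2*(17/8 + 2*sqrt(2))))*(-5) = ((-21/4 - 4*sqrt(2))/(2*(17/8 + 2*sqrt(2))))*(-5) = -5*(-21/4 - 4*sqrt(2))/(2*(17/8 + 2*sqrt(2)))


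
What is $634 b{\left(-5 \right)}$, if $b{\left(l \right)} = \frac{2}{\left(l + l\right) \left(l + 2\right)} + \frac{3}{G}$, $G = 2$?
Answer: $\frac{14899}{15} \approx 993.27$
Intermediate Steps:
$b{\left(l \right)} = \frac{3}{2} + \frac{1}{l \left(2 + l\right)}$ ($b{\left(l \right)} = \frac{2}{\left(l + l\right) \left(l + 2\right)} + \frac{3}{2} = \frac{2}{2 l \left(2 + l\right)} + 3 \cdot \frac{1}{2} = \frac{2}{2 l \left(2 + l\right)} + \frac{3}{2} = 2 \frac{1}{2 l \left(2 + l\right)} + \frac{3}{2} = \frac{1}{l \left(2 + l\right)} + \frac{3}{2} = \frac{3}{2} + \frac{1}{l \left(2 + l\right)}$)
$634 b{\left(-5 \right)} = 634 \frac{2 + 3 \left(-5\right)^{2} + 6 \left(-5\right)}{2 \left(-5\right) \left(2 - 5\right)} = 634 \cdot \frac{1}{2} \left(- \frac{1}{5}\right) \frac{1}{-3} \left(2 + 3 \cdot 25 - 30\right) = 634 \cdot \frac{1}{2} \left(- \frac{1}{5}\right) \left(- \frac{1}{3}\right) \left(2 + 75 - 30\right) = 634 \cdot \frac{1}{2} \left(- \frac{1}{5}\right) \left(- \frac{1}{3}\right) 47 = 634 \cdot \frac{47}{30} = \frac{14899}{15}$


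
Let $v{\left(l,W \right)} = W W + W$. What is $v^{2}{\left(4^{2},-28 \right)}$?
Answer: $571536$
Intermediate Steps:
$v{\left(l,W \right)} = W + W^{2}$ ($v{\left(l,W \right)} = W^{2} + W = W + W^{2}$)
$v^{2}{\left(4^{2},-28 \right)} = \left(- 28 \left(1 - 28\right)\right)^{2} = \left(\left(-28\right) \left(-27\right)\right)^{2} = 756^{2} = 571536$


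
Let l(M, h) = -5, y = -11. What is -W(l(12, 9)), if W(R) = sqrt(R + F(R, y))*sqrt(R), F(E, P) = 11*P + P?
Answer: sqrt(685) ≈ 26.173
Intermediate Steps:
F(E, P) = 12*P
W(R) = sqrt(R)*sqrt(-132 + R) (W(R) = sqrt(R + 12*(-11))*sqrt(R) = sqrt(R - 132)*sqrt(R) = sqrt(-132 + R)*sqrt(R) = sqrt(R)*sqrt(-132 + R))
-W(l(12, 9)) = -sqrt(-5)*sqrt(-132 - 5) = -I*sqrt(5)*sqrt(-137) = -I*sqrt(5)*I*sqrt(137) = -(-1)*sqrt(685) = sqrt(685)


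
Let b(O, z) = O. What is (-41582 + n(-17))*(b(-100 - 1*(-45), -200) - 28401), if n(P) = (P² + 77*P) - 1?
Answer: 1212310968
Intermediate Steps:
n(P) = -1 + P² + 77*P
(-41582 + n(-17))*(b(-100 - 1*(-45), -200) - 28401) = (-41582 + (-1 + (-17)² + 77*(-17)))*((-100 - 1*(-45)) - 28401) = (-41582 + (-1 + 289 - 1309))*((-100 + 45) - 28401) = (-41582 - 1021)*(-55 - 28401) = -42603*(-28456) = 1212310968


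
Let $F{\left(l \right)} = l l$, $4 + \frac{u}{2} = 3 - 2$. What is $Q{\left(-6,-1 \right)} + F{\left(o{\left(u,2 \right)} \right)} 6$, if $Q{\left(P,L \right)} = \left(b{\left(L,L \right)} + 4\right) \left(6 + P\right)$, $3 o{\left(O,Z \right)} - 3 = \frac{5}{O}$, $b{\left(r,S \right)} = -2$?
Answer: $\frac{169}{54} \approx 3.1296$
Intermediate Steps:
$u = -6$ ($u = -8 + 2 \left(3 - 2\right) = -8 + 2 \cdot 1 = -8 + 2 = -6$)
$o{\left(O,Z \right)} = 1 + \frac{5}{3 O}$ ($o{\left(O,Z \right)} = 1 + \frac{5 \frac{1}{O}}{3} = 1 + \frac{5}{3 O}$)
$F{\left(l \right)} = l^{2}$
$Q{\left(P,L \right)} = 12 + 2 P$ ($Q{\left(P,L \right)} = \left(-2 + 4\right) \left(6 + P\right) = 2 \left(6 + P\right) = 12 + 2 P$)
$Q{\left(-6,-1 \right)} + F{\left(o{\left(u,2 \right)} \right)} 6 = \left(12 + 2 \left(-6\right)\right) + \left(\frac{\frac{5}{3} - 6}{-6}\right)^{2} \cdot 6 = \left(12 - 12\right) + \left(\left(- \frac{1}{6}\right) \left(- \frac{13}{3}\right)\right)^{2} \cdot 6 = 0 + \left(\frac{13}{18}\right)^{2} \cdot 6 = 0 + \frac{169}{324} \cdot 6 = 0 + \frac{169}{54} = \frac{169}{54}$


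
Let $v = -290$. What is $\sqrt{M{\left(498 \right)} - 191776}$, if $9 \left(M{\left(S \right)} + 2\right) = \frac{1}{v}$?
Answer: $\frac{i \sqrt{145156768490}}{870} \approx 437.92 i$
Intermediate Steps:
$M{\left(S \right)} = - \frac{5221}{2610}$ ($M{\left(S \right)} = -2 + \frac{1}{9 \left(-290\right)} = -2 + \frac{1}{9} \left(- \frac{1}{290}\right) = -2 - \frac{1}{2610} = - \frac{5221}{2610}$)
$\sqrt{M{\left(498 \right)} - 191776} = \sqrt{- \frac{5221}{2610} - 191776} = \sqrt{- \frac{500540581}{2610}} = \frac{i \sqrt{145156768490}}{870}$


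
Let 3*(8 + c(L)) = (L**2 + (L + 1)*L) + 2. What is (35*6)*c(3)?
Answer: -70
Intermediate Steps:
c(L) = -22/3 + L**2/3 + L*(1 + L)/3 (c(L) = -8 + ((L**2 + (L + 1)*L) + 2)/3 = -8 + ((L**2 + (1 + L)*L) + 2)/3 = -8 + ((L**2 + L*(1 + L)) + 2)/3 = -8 + (2 + L**2 + L*(1 + L))/3 = -8 + (2/3 + L**2/3 + L*(1 + L)/3) = -22/3 + L**2/3 + L*(1 + L)/3)
(35*6)*c(3) = (35*6)*(-22/3 + (1/3)*3 + (2/3)*3**2) = 210*(-22/3 + 1 + (2/3)*9) = 210*(-22/3 + 1 + 6) = 210*(-1/3) = -70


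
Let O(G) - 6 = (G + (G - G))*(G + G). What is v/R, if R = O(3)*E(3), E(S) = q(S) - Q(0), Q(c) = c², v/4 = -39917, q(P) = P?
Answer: -39917/18 ≈ -2217.6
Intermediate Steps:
v = -159668 (v = 4*(-39917) = -159668)
O(G) = 6 + 2*G² (O(G) = 6 + (G + (G - G))*(G + G) = 6 + (G + 0)*(2*G) = 6 + G*(2*G) = 6 + 2*G²)
E(S) = S (E(S) = S - 1*0² = S - 1*0 = S + 0 = S)
R = 72 (R = (6 + 2*3²)*3 = (6 + 2*9)*3 = (6 + 18)*3 = 24*3 = 72)
v/R = -159668/72 = -159668*1/72 = -39917/18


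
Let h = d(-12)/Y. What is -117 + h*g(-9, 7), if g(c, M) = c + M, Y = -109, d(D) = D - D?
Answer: -117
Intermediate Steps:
d(D) = 0
g(c, M) = M + c
h = 0 (h = 0/(-109) = 0*(-1/109) = 0)
-117 + h*g(-9, 7) = -117 + 0*(7 - 9) = -117 + 0*(-2) = -117 + 0 = -117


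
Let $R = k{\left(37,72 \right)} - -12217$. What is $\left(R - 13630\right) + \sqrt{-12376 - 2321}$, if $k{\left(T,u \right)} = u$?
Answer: $-1341 + 3 i \sqrt{1633} \approx -1341.0 + 121.23 i$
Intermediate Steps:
$R = 12289$ ($R = 72 - -12217 = 72 + 12217 = 12289$)
$\left(R - 13630\right) + \sqrt{-12376 - 2321} = \left(12289 - 13630\right) + \sqrt{-12376 - 2321} = -1341 + \sqrt{-14697} = -1341 + 3 i \sqrt{1633}$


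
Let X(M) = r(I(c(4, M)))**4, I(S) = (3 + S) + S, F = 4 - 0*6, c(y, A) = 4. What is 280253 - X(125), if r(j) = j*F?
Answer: -3467843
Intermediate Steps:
F = 4 (F = 4 - 1*0 = 4 + 0 = 4)
I(S) = 3 + 2*S
r(j) = 4*j (r(j) = j*4 = 4*j)
X(M) = 3748096 (X(M) = (4*(3 + 2*4))**4 = (4*(3 + 8))**4 = (4*11)**4 = 44**4 = 3748096)
280253 - X(125) = 280253 - 1*3748096 = 280253 - 3748096 = -3467843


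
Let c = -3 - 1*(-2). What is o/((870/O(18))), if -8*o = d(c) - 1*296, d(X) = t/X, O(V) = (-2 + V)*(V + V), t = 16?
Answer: 3744/145 ≈ 25.821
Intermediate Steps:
O(V) = 2*V*(-2 + V) (O(V) = (-2 + V)*(2*V) = 2*V*(-2 + V))
c = -1 (c = -3 + 2 = -1)
d(X) = 16/X
o = 39 (o = -(16/(-1) - 1*296)/8 = -(16*(-1) - 296)/8 = -(-16 - 296)/8 = -⅛*(-312) = 39)
o/((870/O(18))) = 39/((870/((2*18*(-2 + 18))))) = 39/((870/((2*18*16)))) = 39/((870/576)) = 39/((870*(1/576))) = 39/(145/96) = 39*(96/145) = 3744/145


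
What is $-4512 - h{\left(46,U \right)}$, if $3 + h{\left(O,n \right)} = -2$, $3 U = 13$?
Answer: $-4507$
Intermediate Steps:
$U = \frac{13}{3}$ ($U = \frac{1}{3} \cdot 13 = \frac{13}{3} \approx 4.3333$)
$h{\left(O,n \right)} = -5$ ($h{\left(O,n \right)} = -3 - 2 = -5$)
$-4512 - h{\left(46,U \right)} = -4512 - -5 = -4512 + 5 = -4507$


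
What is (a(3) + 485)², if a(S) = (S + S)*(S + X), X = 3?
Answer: 271441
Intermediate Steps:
a(S) = 2*S*(3 + S) (a(S) = (S + S)*(S + 3) = (2*S)*(3 + S) = 2*S*(3 + S))
(a(3) + 485)² = (2*3*(3 + 3) + 485)² = (2*3*6 + 485)² = (36 + 485)² = 521² = 271441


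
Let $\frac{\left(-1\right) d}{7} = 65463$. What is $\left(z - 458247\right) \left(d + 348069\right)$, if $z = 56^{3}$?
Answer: $31138022532$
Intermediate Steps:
$d = -458241$ ($d = \left(-7\right) 65463 = -458241$)
$z = 175616$
$\left(z - 458247\right) \left(d + 348069\right) = \left(175616 - 458247\right) \left(-458241 + 348069\right) = \left(-282631\right) \left(-110172\right) = 31138022532$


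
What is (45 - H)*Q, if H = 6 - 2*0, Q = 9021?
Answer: 351819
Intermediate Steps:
H = 6 (H = 6 + 0 = 6)
(45 - H)*Q = (45 - 1*6)*9021 = (45 - 6)*9021 = 39*9021 = 351819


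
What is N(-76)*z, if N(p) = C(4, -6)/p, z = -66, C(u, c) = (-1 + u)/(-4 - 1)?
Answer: -99/190 ≈ -0.52105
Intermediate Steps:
C(u, c) = 1/5 - u/5 (C(u, c) = (-1 + u)/(-5) = (-1 + u)*(-1/5) = 1/5 - u/5)
N(p) = -3/(5*p) (N(p) = (1/5 - 1/5*4)/p = (1/5 - 4/5)/p = -3/(5*p))
N(-76)*z = -3/5/(-76)*(-66) = -3/5*(-1/76)*(-66) = (3/380)*(-66) = -99/190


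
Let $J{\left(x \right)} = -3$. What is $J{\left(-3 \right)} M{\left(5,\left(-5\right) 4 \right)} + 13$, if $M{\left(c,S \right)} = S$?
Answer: $73$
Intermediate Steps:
$J{\left(-3 \right)} M{\left(5,\left(-5\right) 4 \right)} + 13 = - 3 \left(\left(-5\right) 4\right) + 13 = \left(-3\right) \left(-20\right) + 13 = 60 + 13 = 73$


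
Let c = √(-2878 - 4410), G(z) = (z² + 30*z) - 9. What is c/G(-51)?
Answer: I*√1822/531 ≈ 0.080386*I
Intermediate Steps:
G(z) = -9 + z² + 30*z
c = 2*I*√1822 (c = √(-7288) = 2*I*√1822 ≈ 85.37*I)
c/G(-51) = (2*I*√1822)/(-9 + (-51)² + 30*(-51)) = (2*I*√1822)/(-9 + 2601 - 1530) = (2*I*√1822)/1062 = (2*I*√1822)*(1/1062) = I*√1822/531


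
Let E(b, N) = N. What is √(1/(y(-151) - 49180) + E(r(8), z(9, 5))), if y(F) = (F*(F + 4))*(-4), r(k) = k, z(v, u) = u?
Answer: √5948481697/34492 ≈ 2.2361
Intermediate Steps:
y(F) = -4*F*(4 + F) (y(F) = (F*(4 + F))*(-4) = -4*F*(4 + F))
√(1/(y(-151) - 49180) + E(r(8), z(9, 5))) = √(1/(-4*(-151)*(4 - 151) - 49180) + 5) = √(1/(-4*(-151)*(-147) - 49180) + 5) = √(1/(-88788 - 49180) + 5) = √(1/(-137968) + 5) = √(-1/137968 + 5) = √(689839/137968) = √5948481697/34492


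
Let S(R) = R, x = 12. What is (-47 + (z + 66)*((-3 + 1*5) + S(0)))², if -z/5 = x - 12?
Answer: 7225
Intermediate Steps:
z = 0 (z = -5*(12 - 12) = -5*0 = 0)
(-47 + (z + 66)*((-3 + 1*5) + S(0)))² = (-47 + (0 + 66)*((-3 + 1*5) + 0))² = (-47 + 66*((-3 + 5) + 0))² = (-47 + 66*(2 + 0))² = (-47 + 66*2)² = (-47 + 132)² = 85² = 7225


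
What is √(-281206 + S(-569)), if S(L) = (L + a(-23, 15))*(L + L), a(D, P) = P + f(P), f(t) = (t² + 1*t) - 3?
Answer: 2*√19885 ≈ 282.03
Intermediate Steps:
f(t) = -3 + t + t² (f(t) = (t² + t) - 3 = (t + t²) - 3 = -3 + t + t²)
a(D, P) = -3 + P² + 2*P (a(D, P) = P + (-3 + P + P²) = -3 + P² + 2*P)
S(L) = 2*L*(252 + L) (S(L) = (L + (-3 + 15² + 2*15))*(L + L) = (L + (-3 + 225 + 30))*(2*L) = (L + 252)*(2*L) = (252 + L)*(2*L) = 2*L*(252 + L))
√(-281206 + S(-569)) = √(-281206 + 2*(-569)*(252 - 569)) = √(-281206 + 2*(-569)*(-317)) = √(-281206 + 360746) = √79540 = 2*√19885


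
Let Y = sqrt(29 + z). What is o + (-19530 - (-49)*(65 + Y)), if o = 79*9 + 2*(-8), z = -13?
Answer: -15454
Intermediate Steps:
Y = 4 (Y = sqrt(29 - 13) = sqrt(16) = 4)
o = 695 (o = 711 - 16 = 695)
o + (-19530 - (-49)*(65 + Y)) = 695 + (-19530 - (-49)*(65 + 4)) = 695 + (-19530 - (-49)*69) = 695 + (-19530 - 1*(-3381)) = 695 + (-19530 + 3381) = 695 - 16149 = -15454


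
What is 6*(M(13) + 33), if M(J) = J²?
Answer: 1212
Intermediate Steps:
6*(M(13) + 33) = 6*(13² + 33) = 6*(169 + 33) = 6*202 = 1212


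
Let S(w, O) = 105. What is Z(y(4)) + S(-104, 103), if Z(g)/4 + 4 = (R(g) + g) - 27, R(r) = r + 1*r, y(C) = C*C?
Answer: 173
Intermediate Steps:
y(C) = C²
R(r) = 2*r (R(r) = r + r = 2*r)
Z(g) = -124 + 12*g (Z(g) = -16 + 4*((2*g + g) - 27) = -16 + 4*(3*g - 27) = -16 + 4*(-27 + 3*g) = -16 + (-108 + 12*g) = -124 + 12*g)
Z(y(4)) + S(-104, 103) = (-124 + 12*4²) + 105 = (-124 + 12*16) + 105 = (-124 + 192) + 105 = 68 + 105 = 173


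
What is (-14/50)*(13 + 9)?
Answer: -154/25 ≈ -6.1600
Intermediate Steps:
(-14/50)*(13 + 9) = -14*1/50*22 = -7/25*22 = -154/25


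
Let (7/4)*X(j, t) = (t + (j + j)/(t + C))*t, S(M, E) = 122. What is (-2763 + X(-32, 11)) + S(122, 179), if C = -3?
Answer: -18355/7 ≈ -2622.1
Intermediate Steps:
X(j, t) = 4*t*(t + 2*j/(-3 + t))/7 (X(j, t) = 4*((t + (j + j)/(t - 3))*t)/7 = 4*((t + (2*j)/(-3 + t))*t)/7 = 4*((t + 2*j/(-3 + t))*t)/7 = 4*(t*(t + 2*j/(-3 + t)))/7 = 4*t*(t + 2*j/(-3 + t))/7)
(-2763 + X(-32, 11)) + S(122, 179) = (-2763 + (4/7)*11*(11² - 3*11 + 2*(-32))/(-3 + 11)) + 122 = (-2763 + (4/7)*11*(121 - 33 - 64)/8) + 122 = (-2763 + (4/7)*11*(⅛)*24) + 122 = (-2763 + 132/7) + 122 = -19209/7 + 122 = -18355/7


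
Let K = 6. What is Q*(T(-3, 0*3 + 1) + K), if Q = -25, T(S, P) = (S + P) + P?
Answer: -125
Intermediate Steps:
T(S, P) = S + 2*P (T(S, P) = (P + S) + P = S + 2*P)
Q*(T(-3, 0*3 + 1) + K) = -25*((-3 + 2*(0*3 + 1)) + 6) = -25*((-3 + 2*(0 + 1)) + 6) = -25*((-3 + 2*1) + 6) = -25*((-3 + 2) + 6) = -25*(-1 + 6) = -25*5 = -125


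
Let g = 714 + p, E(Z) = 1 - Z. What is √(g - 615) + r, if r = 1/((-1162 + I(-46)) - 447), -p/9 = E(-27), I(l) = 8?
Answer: -1/1601 + 3*I*√17 ≈ -0.00062461 + 12.369*I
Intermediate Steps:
p = -252 (p = -9*(1 - 1*(-27)) = -9*(1 + 27) = -9*28 = -252)
g = 462 (g = 714 - 252 = 462)
r = -1/1601 (r = 1/((-1162 + 8) - 447) = 1/(-1154 - 447) = 1/(-1601) = -1/1601 ≈ -0.00062461)
√(g - 615) + r = √(462 - 615) - 1/1601 = √(-153) - 1/1601 = 3*I*√17 - 1/1601 = -1/1601 + 3*I*√17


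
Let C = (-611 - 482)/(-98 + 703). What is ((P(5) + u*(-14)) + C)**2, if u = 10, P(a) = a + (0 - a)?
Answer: 7360438849/366025 ≈ 20109.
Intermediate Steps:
P(a) = 0 (P(a) = a - a = 0)
C = -1093/605 ≈ -1.8066
((P(5) + u*(-14)) + C)**2 = ((0 + 10*(-14)) - 1093/605)**2 = ((0 - 140) - 1093/605)**2 = (-140 - 1093/605)**2 = (-85793/605)**2 = 7360438849/366025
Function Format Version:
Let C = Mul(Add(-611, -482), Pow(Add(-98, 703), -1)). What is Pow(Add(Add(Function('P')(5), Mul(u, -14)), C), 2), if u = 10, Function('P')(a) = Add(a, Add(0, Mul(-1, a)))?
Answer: Rational(7360438849, 366025) ≈ 20109.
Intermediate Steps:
Function('P')(a) = 0 (Function('P')(a) = Add(a, Mul(-1, a)) = 0)
C = Rational(-1093, 605) (C = Mul(-1093, Pow(605, -1)) = Mul(-1093, Rational(1, 605)) = Rational(-1093, 605) ≈ -1.8066)
Pow(Add(Add(Function('P')(5), Mul(u, -14)), C), 2) = Pow(Add(Add(0, Mul(10, -14)), Rational(-1093, 605)), 2) = Pow(Add(Add(0, -140), Rational(-1093, 605)), 2) = Pow(Add(-140, Rational(-1093, 605)), 2) = Pow(Rational(-85793, 605), 2) = Rational(7360438849, 366025)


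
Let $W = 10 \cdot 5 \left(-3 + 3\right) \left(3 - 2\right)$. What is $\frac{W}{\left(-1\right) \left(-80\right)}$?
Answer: $0$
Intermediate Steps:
$W = 0$ ($W = 50 \cdot 0 \cdot 1 = 50 \cdot 0 = 0$)
$\frac{W}{\left(-1\right) \left(-80\right)} = \frac{0}{\left(-1\right) \left(-80\right)} = \frac{0}{80} = 0 \cdot \frac{1}{80} = 0$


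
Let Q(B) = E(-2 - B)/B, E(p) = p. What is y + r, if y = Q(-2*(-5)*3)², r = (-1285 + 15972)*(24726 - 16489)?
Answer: 27219784531/225 ≈ 1.2098e+8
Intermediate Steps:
r = 120976819 (r = 14687*8237 = 120976819)
Q(B) = (-2 - B)/B
y = 256/225 (y = ((-2 - (-2*(-5))*3)/((-2*(-5)*3)))² = ((-2 - 10*3)/((10*3)))² = ((-2 - 1*30)/30)² = ((-2 - 30)/30)² = ((1/30)*(-32))² = (-16/15)² = 256/225 ≈ 1.1378)
y + r = 256/225 + 120976819 = 27219784531/225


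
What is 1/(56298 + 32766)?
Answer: 1/89064 ≈ 1.1228e-5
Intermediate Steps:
1/(56298 + 32766) = 1/89064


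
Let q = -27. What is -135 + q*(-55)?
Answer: 1350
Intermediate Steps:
-135 + q*(-55) = -135 - 27*(-55) = -135 + 1485 = 1350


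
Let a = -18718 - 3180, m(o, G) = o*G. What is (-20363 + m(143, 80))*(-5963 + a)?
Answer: 248603703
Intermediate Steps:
m(o, G) = G*o
a = -21898
(-20363 + m(143, 80))*(-5963 + a) = (-20363 + 80*143)*(-5963 - 21898) = (-20363 + 11440)*(-27861) = -8923*(-27861) = 248603703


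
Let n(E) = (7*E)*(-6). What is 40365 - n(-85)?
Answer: 36795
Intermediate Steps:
n(E) = -42*E
40365 - n(-85) = 40365 - (-42)*(-85) = 40365 - 1*3570 = 40365 - 3570 = 36795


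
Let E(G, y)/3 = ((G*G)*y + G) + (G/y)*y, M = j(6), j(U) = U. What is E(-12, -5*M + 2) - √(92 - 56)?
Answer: -12174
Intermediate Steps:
M = 6
E(G, y) = 6*G + 3*y*G² (E(G, y) = 3*(((G*G)*y + G) + (G/y)*y) = 3*((G²*y + G) + G) = 3*((y*G² + G) + G) = 3*((G + y*G²) + G) = 3*(2*G + y*G²) = 6*G + 3*y*G²)
E(-12, -5*M + 2) - √(92 - 56) = 3*(-12)*(2 - 12*(-5*6 + 2)) - √(92 - 56) = 3*(-12)*(2 - 12*(-30 + 2)) - √36 = 3*(-12)*(2 - 12*(-28)) - 1*6 = 3*(-12)*(2 + 336) - 6 = 3*(-12)*338 - 6 = -12168 - 6 = -12174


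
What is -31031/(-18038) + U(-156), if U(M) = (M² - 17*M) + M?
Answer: 484026647/18038 ≈ 26834.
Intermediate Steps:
U(M) = M² - 16*M
-31031/(-18038) + U(-156) = -31031/(-18038) - 156*(-16 - 156) = -31031*(-1/18038) - 156*(-172) = 31031/18038 + 26832 = 484026647/18038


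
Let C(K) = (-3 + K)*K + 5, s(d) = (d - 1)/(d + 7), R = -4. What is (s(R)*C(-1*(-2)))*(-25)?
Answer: 125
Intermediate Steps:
s(d) = (-1 + d)/(7 + d)
C(K) = 5 + K*(-3 + K) (C(K) = K*(-3 + K) + 5 = 5 + K*(-3 + K))
(s(R)*C(-1*(-2)))*(-25) = (((-1 - 4)/(7 - 4))*(5 + (-1*(-2))² - (-3)*(-2)))*(-25) = ((-5/3)*(5 + 2² - 3*2))*(-25) = (((⅓)*(-5))*(5 + 4 - 6))*(-25) = -5/3*3*(-25) = -5*(-25) = 125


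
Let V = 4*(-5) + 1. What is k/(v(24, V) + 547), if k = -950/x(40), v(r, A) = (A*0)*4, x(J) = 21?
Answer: -950/11487 ≈ -0.082702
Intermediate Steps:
V = -19 (V = -20 + 1 = -19)
v(r, A) = 0 (v(r, A) = 0*4 = 0)
k = -950/21 ≈ -45.238
k/(v(24, V) + 547) = -950/(21*(0 + 547)) = -950/21/547 = -950/21*1/547 = -950/11487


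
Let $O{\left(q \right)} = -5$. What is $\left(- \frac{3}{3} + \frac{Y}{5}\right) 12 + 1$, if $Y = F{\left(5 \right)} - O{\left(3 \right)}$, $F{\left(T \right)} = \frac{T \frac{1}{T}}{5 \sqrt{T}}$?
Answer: $1 + \frac{12 \sqrt{5}}{125} \approx 1.2147$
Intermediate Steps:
$F{\left(T \right)} = \frac{1}{5 \sqrt{T}}$ ($F{\left(T \right)} = 1 \frac{1}{5 \sqrt{T}} = \frac{1}{5 \sqrt{T}}$)
$Y = 5 + \frac{\sqrt{5}}{25}$ ($Y = \frac{1}{5 \sqrt{5}} - -5 = \frac{\frac{1}{5} \sqrt{5}}{5} + 5 = \frac{\sqrt{5}}{25} + 5 = 5 + \frac{\sqrt{5}}{25} \approx 5.0894$)
$\left(- \frac{3}{3} + \frac{Y}{5}\right) 12 + 1 = \left(- \frac{3}{3} + \frac{5 + \frac{\sqrt{5}}{25}}{5}\right) 12 + 1 = \left(\left(-3\right) \frac{1}{3} + \left(5 + \frac{\sqrt{5}}{25}\right) \frac{1}{5}\right) 12 + 1 = \left(-1 + \left(1 + \frac{\sqrt{5}}{125}\right)\right) 12 + 1 = \frac{\sqrt{5}}{125} \cdot 12 + 1 = \frac{12 \sqrt{5}}{125} + 1 = 1 + \frac{12 \sqrt{5}}{125}$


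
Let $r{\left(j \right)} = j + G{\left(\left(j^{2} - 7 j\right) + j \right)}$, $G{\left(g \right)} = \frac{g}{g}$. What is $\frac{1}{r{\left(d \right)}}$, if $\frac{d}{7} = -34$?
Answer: $- \frac{1}{237} \approx -0.0042194$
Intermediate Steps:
$d = -238$ ($d = 7 \left(-34\right) = -238$)
$G{\left(g \right)} = 1$
$r{\left(j \right)} = 1 + j$ ($r{\left(j \right)} = j + 1 = 1 + j$)
$\frac{1}{r{\left(d \right)}} = \frac{1}{1 - 238} = \frac{1}{-237} = - \frac{1}{237}$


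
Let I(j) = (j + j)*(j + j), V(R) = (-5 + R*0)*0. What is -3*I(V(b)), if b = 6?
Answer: 0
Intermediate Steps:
V(R) = 0 (V(R) = (-5 + 0)*0 = -5*0 = 0)
I(j) = 4*j² (I(j) = (2*j)*(2*j) = 4*j²)
-3*I(V(b)) = -12*0² = -12*0 = -3*0 = 0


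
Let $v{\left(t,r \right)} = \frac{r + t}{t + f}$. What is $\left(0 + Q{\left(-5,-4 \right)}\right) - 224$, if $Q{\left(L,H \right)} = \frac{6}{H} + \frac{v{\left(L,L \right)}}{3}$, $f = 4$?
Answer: $- \frac{1333}{6} \approx -222.17$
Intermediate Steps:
$v{\left(t,r \right)} = \frac{r + t}{4 + t}$ ($v{\left(t,r \right)} = \frac{r + t}{t + 4} = \frac{r + t}{4 + t}$)
$Q{\left(L,H \right)} = \frac{6}{H} + \frac{2 L}{3 \left(4 + L\right)}$ ($Q{\left(L,H \right)} = \frac{6}{H} + \frac{\frac{1}{4 + L} \left(L + L\right)}{3} = \frac{6}{H} + \frac{2 L}{4 + L} \frac{1}{3} = \frac{6}{H} + \frac{2 L}{3 \left(4 + L\right)}$)
$\left(0 + Q{\left(-5,-4 \right)}\right) - 224 = \left(0 + \frac{2 \left(36 + 9 \left(-5\right) - -20\right)}{3 \left(-4\right) \left(4 - 5\right)}\right) - 224 = \left(0 + \frac{2}{3} \left(- \frac{1}{4}\right) \frac{1}{-1} \left(36 - 45 + 20\right)\right) - 224 = \left(0 + \frac{2}{3} \left(- \frac{1}{4}\right) \left(-1\right) 11\right) - 224 = \left(0 + \frac{11}{6}\right) - 224 = \frac{11}{6} - 224 = - \frac{1333}{6}$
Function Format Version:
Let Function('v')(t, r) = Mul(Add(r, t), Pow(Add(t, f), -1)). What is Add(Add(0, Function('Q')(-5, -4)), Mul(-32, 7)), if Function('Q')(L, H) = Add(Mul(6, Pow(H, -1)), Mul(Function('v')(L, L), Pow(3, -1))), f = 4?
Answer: Rational(-1333, 6) ≈ -222.17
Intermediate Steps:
Function('v')(t, r) = Mul(Pow(Add(4, t), -1), Add(r, t)) (Function('v')(t, r) = Mul(Add(r, t), Pow(Add(t, 4), -1)) = Mul(Add(r, t), Pow(Add(4, t), -1)) = Mul(Pow(Add(4, t), -1), Add(r, t)))
Function('Q')(L, H) = Add(Mul(6, Pow(H, -1)), Mul(Rational(2, 3), L, Pow(Add(4, L), -1))) (Function('Q')(L, H) = Add(Mul(6, Pow(H, -1)), Mul(Mul(Pow(Add(4, L), -1), Add(L, L)), Pow(3, -1))) = Add(Mul(6, Pow(H, -1)), Mul(Mul(Pow(Add(4, L), -1), Mul(2, L)), Rational(1, 3))) = Add(Mul(6, Pow(H, -1)), Mul(Mul(2, L, Pow(Add(4, L), -1)), Rational(1, 3))) = Add(Mul(6, Pow(H, -1)), Mul(Rational(2, 3), L, Pow(Add(4, L), -1))))
Add(Add(0, Function('Q')(-5, -4)), Mul(-32, 7)) = Add(Add(0, Mul(Rational(2, 3), Pow(-4, -1), Pow(Add(4, -5), -1), Add(36, Mul(9, -5), Mul(-4, -5)))), Mul(-32, 7)) = Add(Add(0, Mul(Rational(2, 3), Rational(-1, 4), Pow(-1, -1), Add(36, -45, 20))), -224) = Add(Add(0, Mul(Rational(2, 3), Rational(-1, 4), -1, 11)), -224) = Add(Add(0, Rational(11, 6)), -224) = Add(Rational(11, 6), -224) = Rational(-1333, 6)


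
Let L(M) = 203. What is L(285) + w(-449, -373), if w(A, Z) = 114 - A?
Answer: 766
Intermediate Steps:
L(285) + w(-449, -373) = 203 + (114 - 1*(-449)) = 203 + (114 + 449) = 203 + 563 = 766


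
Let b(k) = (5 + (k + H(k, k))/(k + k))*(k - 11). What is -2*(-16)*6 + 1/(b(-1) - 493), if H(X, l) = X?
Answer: 108479/565 ≈ 192.00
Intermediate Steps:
b(k) = -66 + 6*k (b(k) = (5 + (k + k)/(k + k))*(k - 11) = (5 + (2*k)/((2*k)))*(-11 + k) = (5 + (2*k)*(1/(2*k)))*(-11 + k) = (5 + 1)*(-11 + k) = 6*(-11 + k) = -66 + 6*k)
-2*(-16)*6 + 1/(b(-1) - 493) = -2*(-16)*6 + 1/((-66 + 6*(-1)) - 493) = 32*6 + 1/((-66 - 6) - 493) = 192 + 1/(-72 - 493) = 192 + 1/(-565) = 192 - 1/565 = 108479/565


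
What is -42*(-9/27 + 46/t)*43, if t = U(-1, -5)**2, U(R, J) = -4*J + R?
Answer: 134246/361 ≈ 371.87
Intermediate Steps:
U(R, J) = R - 4*J
t = 361 (t = (-1 - 4*(-5))**2 = (-1 + 20)**2 = 19**2 = 361)
-42*(-9/27 + 46/t)*43 = -42*(-9/27 + 46/361)*43 = -42*(-9*1/27 + 46*(1/361))*43 = -42*(-1/3 + 46/361)*43 = -42*(-223/1083)*43 = (3122/361)*43 = 134246/361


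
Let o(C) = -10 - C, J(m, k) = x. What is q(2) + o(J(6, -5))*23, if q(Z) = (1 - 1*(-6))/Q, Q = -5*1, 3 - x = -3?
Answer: -1847/5 ≈ -369.40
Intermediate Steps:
x = 6 (x = 3 - 1*(-3) = 3 + 3 = 6)
J(m, k) = 6
Q = -5
q(Z) = -7/5 (q(Z) = (1 - 1*(-6))/(-5) = (1 + 6)*(-1/5) = 7*(-1/5) = -7/5)
q(2) + o(J(6, -5))*23 = -7/5 + (-10 - 1*6)*23 = -7/5 + (-10 - 6)*23 = -7/5 - 16*23 = -7/5 - 368 = -1847/5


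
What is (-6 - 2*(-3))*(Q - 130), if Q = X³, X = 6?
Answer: 0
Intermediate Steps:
Q = 216 (Q = 6³ = 216)
(-6 - 2*(-3))*(Q - 130) = (-6 - 2*(-3))*(216 - 130) = (-6 + 6)*86 = 0*86 = 0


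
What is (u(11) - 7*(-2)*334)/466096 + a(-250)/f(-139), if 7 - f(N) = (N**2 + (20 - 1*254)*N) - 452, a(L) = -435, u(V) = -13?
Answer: 3813569/206480528 ≈ 0.018469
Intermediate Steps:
f(N) = 459 - N**2 + 234*N (f(N) = 7 - ((N**2 + (20 - 1*254)*N) - 452) = 7 - ((N**2 + (20 - 254)*N) - 452) = 7 - ((N**2 - 234*N) - 452) = 7 - (-452 + N**2 - 234*N) = 7 + (452 - N**2 + 234*N) = 459 - N**2 + 234*N)
(u(11) - 7*(-2)*334)/466096 + a(-250)/f(-139) = (-13 - 7*(-2)*334)/466096 - 435/(459 - 1*(-139)**2 + 234*(-139)) = (-13 + 14*334)*(1/466096) - 435/(459 - 1*19321 - 32526) = (-13 + 4676)*(1/466096) - 435/(459 - 19321 - 32526) = 4663*(1/466096) - 435/(-51388) = 4663/466096 - 435*(-1/51388) = 4663/466096 + 15/1772 = 3813569/206480528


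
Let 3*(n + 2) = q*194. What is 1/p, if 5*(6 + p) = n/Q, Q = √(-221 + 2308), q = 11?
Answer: -1408725/6188158 - 7980*√2087/3094079 ≈ -0.34547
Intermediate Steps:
Q = √2087 ≈ 45.684
n = 2128/3 (n = -2 + (11*194)/3 = -2 + (⅓)*2134 = -2 + 2134/3 = 2128/3 ≈ 709.33)
p = -6 + 2128*√2087/31305 (p = -6 + (2128/(3*(√2087)))/5 = -6 + (2128*(√2087/2087)/3)/5 = -6 + (2128*√2087/6261)/5 = -6 + 2128*√2087/31305 ≈ -2.8946)
1/p = 1/(-6 + 2128*√2087/31305)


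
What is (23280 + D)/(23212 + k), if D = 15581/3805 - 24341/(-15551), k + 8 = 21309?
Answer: 196835531148/376271918245 ≈ 0.52312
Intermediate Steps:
k = 21301 (k = -8 + 21309 = 21301)
D = 334917636/59171555 (D = 15581*(1/3805) - 24341*(-1/15551) = 15581/3805 + 24341/15551 = 334917636/59171555 ≈ 5.6601)
(23280 + D)/(23212 + k) = (23280 + 334917636/59171555)/(23212 + 21301) = (1377848718036/59171555)/44513 = (1377848718036/59171555)*(1/44513) = 196835531148/376271918245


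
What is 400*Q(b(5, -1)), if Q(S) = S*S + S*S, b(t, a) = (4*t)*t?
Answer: 8000000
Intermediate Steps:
b(t, a) = 4*t**2
Q(S) = 2*S**2 (Q(S) = S**2 + S**2 = 2*S**2)
400*Q(b(5, -1)) = 400*(2*(4*5**2)**2) = 400*(2*(4*25)**2) = 400*(2*100**2) = 400*(2*10000) = 400*20000 = 8000000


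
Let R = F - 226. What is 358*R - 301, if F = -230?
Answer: -163549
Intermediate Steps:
R = -456 (R = -230 - 226 = -456)
358*R - 301 = 358*(-456) - 301 = -163248 - 301 = -163549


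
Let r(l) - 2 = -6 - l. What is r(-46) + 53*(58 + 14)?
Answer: 3858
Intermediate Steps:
r(l) = -4 - l (r(l) = 2 + (-6 - l) = -4 - l)
r(-46) + 53*(58 + 14) = (-4 - 1*(-46)) + 53*(58 + 14) = (-4 + 46) + 53*72 = 42 + 3816 = 3858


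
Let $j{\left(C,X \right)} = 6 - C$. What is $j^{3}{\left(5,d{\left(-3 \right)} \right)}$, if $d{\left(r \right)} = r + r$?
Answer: $1$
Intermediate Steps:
$d{\left(r \right)} = 2 r$
$j^{3}{\left(5,d{\left(-3 \right)} \right)} = \left(6 - 5\right)^{3} = 1^{3} = 1$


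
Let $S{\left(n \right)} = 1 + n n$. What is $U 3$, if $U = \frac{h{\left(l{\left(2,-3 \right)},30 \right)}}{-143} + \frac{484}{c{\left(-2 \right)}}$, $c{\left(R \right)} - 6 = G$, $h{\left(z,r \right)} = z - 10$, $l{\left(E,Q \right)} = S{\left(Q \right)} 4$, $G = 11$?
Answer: $\frac{206106}{2431} \approx 84.782$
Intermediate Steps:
$S{\left(n \right)} = 1 + n^{2}$
$l{\left(E,Q \right)} = 4 + 4 Q^{2}$ ($l{\left(E,Q \right)} = \left(1 + Q^{2}\right) 4 = 4 + 4 Q^{2}$)
$h{\left(z,r \right)} = -10 + z$ ($h{\left(z,r \right)} = z - 10 = -10 + z$)
$c{\left(R \right)} = 17$ ($c{\left(R \right)} = 6 + 11 = 17$)
$U = \frac{68702}{2431}$ ($U = \frac{-10 + \left(4 + 4 \left(-3\right)^{2}\right)}{-143} + \frac{484}{17} = \left(-10 + \left(4 + 4 \cdot 9\right)\right) \left(- \frac{1}{143}\right) + 484 \cdot \frac{1}{17} = \left(-10 + \left(4 + 36\right)\right) \left(- \frac{1}{143}\right) + \frac{484}{17} = \left(-10 + 40\right) \left(- \frac{1}{143}\right) + \frac{484}{17} = 30 \left(- \frac{1}{143}\right) + \frac{484}{17} = - \frac{30}{143} + \frac{484}{17} = \frac{68702}{2431} \approx 28.261$)
$U 3 = \frac{68702}{2431} \cdot 3 = \frac{206106}{2431}$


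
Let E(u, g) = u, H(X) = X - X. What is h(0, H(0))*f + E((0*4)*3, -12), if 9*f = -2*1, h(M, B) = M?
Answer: 0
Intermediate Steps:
H(X) = 0
f = -2/9 (f = (-2*1)/9 = (⅑)*(-2) = -2/9 ≈ -0.22222)
h(0, H(0))*f + E((0*4)*3, -12) = 0*(-2/9) + (0*4)*3 = 0 + 0*3 = 0 + 0 = 0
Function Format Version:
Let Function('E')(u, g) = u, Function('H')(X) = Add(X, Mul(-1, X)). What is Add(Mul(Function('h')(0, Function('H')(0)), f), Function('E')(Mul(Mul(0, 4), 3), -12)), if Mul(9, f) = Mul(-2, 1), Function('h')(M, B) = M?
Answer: 0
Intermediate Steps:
Function('H')(X) = 0
f = Rational(-2, 9) (f = Mul(Rational(1, 9), Mul(-2, 1)) = Mul(Rational(1, 9), -2) = Rational(-2, 9) ≈ -0.22222)
Add(Mul(Function('h')(0, Function('H')(0)), f), Function('E')(Mul(Mul(0, 4), 3), -12)) = Add(Mul(0, Rational(-2, 9)), Mul(Mul(0, 4), 3)) = Add(0, Mul(0, 3)) = Add(0, 0) = 0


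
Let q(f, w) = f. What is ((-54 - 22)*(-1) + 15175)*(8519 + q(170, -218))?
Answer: 132515939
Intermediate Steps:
((-54 - 22)*(-1) + 15175)*(8519 + q(170, -218)) = ((-54 - 22)*(-1) + 15175)*(8519 + 170) = (-76*(-1) + 15175)*8689 = (76 + 15175)*8689 = 15251*8689 = 132515939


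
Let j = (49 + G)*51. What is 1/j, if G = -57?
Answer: -1/408 ≈ -0.0024510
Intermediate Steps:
j = -408 (j = (49 - 57)*51 = -8*51 = -408)
1/j = 1/(-408) = -1/408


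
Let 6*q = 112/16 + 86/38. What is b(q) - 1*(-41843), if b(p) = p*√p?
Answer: 41843 + 176*√1254/3249 ≈ 41845.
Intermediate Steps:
q = 88/57 (q = (112/16 + 86/38)/6 = (112*(1/16) + 86*(1/38))/6 = (7 + 43/19)/6 = (⅙)*(176/19) = 88/57 ≈ 1.5439)
b(p) = p^(3/2)
b(q) - 1*(-41843) = (88/57)^(3/2) - 1*(-41843) = 176*√1254/3249 + 41843 = 41843 + 176*√1254/3249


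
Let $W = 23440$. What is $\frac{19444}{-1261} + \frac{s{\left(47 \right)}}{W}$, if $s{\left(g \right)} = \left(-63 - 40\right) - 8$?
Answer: $- \frac{455907331}{29557840} \approx -15.424$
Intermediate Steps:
$s{\left(g \right)} = -111$ ($s{\left(g \right)} = -103 - 8 = -111$)
$\frac{19444}{-1261} + \frac{s{\left(47 \right)}}{W} = \frac{19444}{-1261} - \frac{111}{23440} = 19444 \left(- \frac{1}{1261}\right) - \frac{111}{23440} = - \frac{19444}{1261} - \frac{111}{23440} = - \frac{455907331}{29557840}$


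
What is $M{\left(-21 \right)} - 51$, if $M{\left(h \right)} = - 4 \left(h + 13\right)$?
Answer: $-19$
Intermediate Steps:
$M{\left(h \right)} = -52 - 4 h$ ($M{\left(h \right)} = - 4 \left(13 + h\right) = -52 - 4 h$)
$M{\left(-21 \right)} - 51 = \left(-52 - -84\right) - 51 = \left(-52 + 84\right) - 51 = 32 - 51 = -19$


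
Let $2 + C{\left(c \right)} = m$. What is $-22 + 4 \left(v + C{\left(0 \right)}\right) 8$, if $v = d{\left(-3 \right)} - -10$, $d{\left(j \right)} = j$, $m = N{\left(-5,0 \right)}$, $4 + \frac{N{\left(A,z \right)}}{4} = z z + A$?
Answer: $-1014$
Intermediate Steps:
$N{\left(A,z \right)} = -16 + 4 A + 4 z^{2}$ ($N{\left(A,z \right)} = -16 + 4 \left(z z + A\right) = -16 + 4 \left(z^{2} + A\right) = -16 + 4 \left(A + z^{2}\right) = -16 + \left(4 A + 4 z^{2}\right) = -16 + 4 A + 4 z^{2}$)
$m = -36$ ($m = -16 + 4 \left(-5\right) + 4 \cdot 0^{2} = -16 - 20 + 4 \cdot 0 = -16 - 20 + 0 = -36$)
$C{\left(c \right)} = -38$ ($C{\left(c \right)} = -2 - 36 = -38$)
$v = 7$ ($v = -3 - -10 = -3 + 10 = 7$)
$-22 + 4 \left(v + C{\left(0 \right)}\right) 8 = -22 + 4 \left(7 - 38\right) 8 = -22 + 4 \left(-31\right) 8 = -22 - 992 = -1014$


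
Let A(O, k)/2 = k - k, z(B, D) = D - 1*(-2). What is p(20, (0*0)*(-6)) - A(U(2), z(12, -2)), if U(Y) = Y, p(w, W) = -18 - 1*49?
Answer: -67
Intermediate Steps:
z(B, D) = 2 + D (z(B, D) = D + 2 = 2 + D)
p(w, W) = -67 (p(w, W) = -18 - 49 = -67)
A(O, k) = 0 (A(O, k) = 2*(k - k) = 2*0 = 0)
p(20, (0*0)*(-6)) - A(U(2), z(12, -2)) = -67 - 1*0 = -67 + 0 = -67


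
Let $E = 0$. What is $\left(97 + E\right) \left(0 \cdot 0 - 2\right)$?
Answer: $-194$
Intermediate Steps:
$\left(97 + E\right) \left(0 \cdot 0 - 2\right) = \left(97 + 0\right) \left(0 \cdot 0 - 2\right) = 97 \left(0 - 2\right) = 97 \left(-2\right) = -194$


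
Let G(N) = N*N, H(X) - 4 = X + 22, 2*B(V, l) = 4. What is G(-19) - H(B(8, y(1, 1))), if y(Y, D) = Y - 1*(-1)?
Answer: 333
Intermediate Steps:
y(Y, D) = 1 + Y (y(Y, D) = Y + 1 = 1 + Y)
B(V, l) = 2 (B(V, l) = (½)*4 = 2)
H(X) = 26 + X (H(X) = 4 + (X + 22) = 4 + (22 + X) = 26 + X)
G(N) = N²
G(-19) - H(B(8, y(1, 1))) = (-19)² - (26 + 2) = 361 - 1*28 = 361 - 28 = 333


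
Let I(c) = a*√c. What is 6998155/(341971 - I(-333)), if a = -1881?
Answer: 2393166063505/118122372454 - 39490588665*I*√37/118122372454 ≈ 20.26 - 2.0336*I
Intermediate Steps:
I(c) = -1881*√c
6998155/(341971 - I(-333)) = 6998155/(341971 - (-1881)*√(-333)) = 6998155/(341971 - (-1881)*3*I*√37) = 6998155/(341971 - (-5643)*I*√37) = 6998155/(341971 + 5643*I*√37)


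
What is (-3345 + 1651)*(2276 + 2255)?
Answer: -7675514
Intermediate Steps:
(-3345 + 1651)*(2276 + 2255) = -1694*4531 = -7675514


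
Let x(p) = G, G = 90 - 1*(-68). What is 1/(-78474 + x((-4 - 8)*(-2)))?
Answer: -1/78316 ≈ -1.2769e-5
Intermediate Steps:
G = 158 (G = 90 + 68 = 158)
x(p) = 158
1/(-78474 + x((-4 - 8)*(-2))) = 1/(-78474 + 158) = 1/(-78316) = -1/78316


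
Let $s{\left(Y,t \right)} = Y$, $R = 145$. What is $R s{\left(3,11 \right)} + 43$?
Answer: $478$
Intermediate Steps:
$R s{\left(3,11 \right)} + 43 = 145 \cdot 3 + 43 = 435 + 43 = 478$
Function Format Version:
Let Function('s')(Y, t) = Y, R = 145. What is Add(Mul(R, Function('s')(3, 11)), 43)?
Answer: 478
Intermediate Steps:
Add(Mul(R, Function('s')(3, 11)), 43) = Add(Mul(145, 3), 43) = Add(435, 43) = 478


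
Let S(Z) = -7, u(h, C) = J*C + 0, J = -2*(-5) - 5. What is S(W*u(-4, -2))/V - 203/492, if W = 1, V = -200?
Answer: -9289/24600 ≈ -0.37760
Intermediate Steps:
J = 5 (J = 10 - 5 = 5)
u(h, C) = 5*C (u(h, C) = 5*C + 0 = 5*C)
S(W*u(-4, -2))/V - 203/492 = -7/(-200) - 203/492 = -7*(-1/200) - 203*1/492 = 7/200 - 203/492 = -9289/24600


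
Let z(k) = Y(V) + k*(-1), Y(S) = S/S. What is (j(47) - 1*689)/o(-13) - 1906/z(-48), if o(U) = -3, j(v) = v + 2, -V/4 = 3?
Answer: 25642/147 ≈ 174.44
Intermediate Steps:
V = -12 (V = -4*3 = -12)
j(v) = 2 + v
Y(S) = 1
z(k) = 1 - k (z(k) = 1 + k*(-1) = 1 - k)
(j(47) - 1*689)/o(-13) - 1906/z(-48) = ((2 + 47) - 1*689)/(-3) - 1906/(1 - 1*(-48)) = (49 - 689)*(-1/3) - 1906/(1 + 48) = -640*(-1/3) - 1906/49 = 640/3 - 1906*1/49 = 640/3 - 1906/49 = 25642/147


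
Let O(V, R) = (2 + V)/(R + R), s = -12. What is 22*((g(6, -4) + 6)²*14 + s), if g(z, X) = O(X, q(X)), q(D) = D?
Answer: 47069/4 ≈ 11767.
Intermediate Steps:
O(V, R) = (2 + V)/(2*R) (O(V, R) = (2 + V)/((2*R)) = (2 + V)*(1/(2*R)) = (2 + V)/(2*R))
g(z, X) = (2 + X)/(2*X)
22*((g(6, -4) + 6)²*14 + s) = 22*(((½)*(2 - 4)/(-4) + 6)²*14 - 12) = 22*(((½)*(-¼)*(-2) + 6)²*14 - 12) = 22*((¼ + 6)²*14 - 12) = 22*((25/4)²*14 - 12) = 22*((625/16)*14 - 12) = 22*(4375/8 - 12) = 22*(4279/8) = 47069/4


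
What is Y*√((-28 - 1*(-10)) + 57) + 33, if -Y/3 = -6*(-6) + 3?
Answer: 33 - 117*√39 ≈ -697.67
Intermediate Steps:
Y = -117 (Y = -3*(-6*(-6) + 3) = -3*(36 + 3) = -3*39 = -117)
Y*√((-28 - 1*(-10)) + 57) + 33 = -117*√((-28 - 1*(-10)) + 57) + 33 = -117*√((-28 + 10) + 57) + 33 = -117*√(-18 + 57) + 33 = -117*√39 + 33 = 33 - 117*√39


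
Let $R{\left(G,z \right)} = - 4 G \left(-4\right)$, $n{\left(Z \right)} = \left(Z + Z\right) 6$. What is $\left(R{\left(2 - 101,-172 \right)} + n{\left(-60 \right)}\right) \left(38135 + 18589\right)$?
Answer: $-130692096$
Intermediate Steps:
$n{\left(Z \right)} = 12 Z$ ($n{\left(Z \right)} = 2 Z 6 = 12 Z$)
$R{\left(G,z \right)} = 16 G$
$\left(R{\left(2 - 101,-172 \right)} + n{\left(-60 \right)}\right) \left(38135 + 18589\right) = \left(16 \left(2 - 101\right) + 12 \left(-60\right)\right) \left(38135 + 18589\right) = \left(16 \left(2 - 101\right) - 720\right) 56724 = \left(16 \left(-99\right) - 720\right) 56724 = \left(-1584 - 720\right) 56724 = \left(-2304\right) 56724 = -130692096$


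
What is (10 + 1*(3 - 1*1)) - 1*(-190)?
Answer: 202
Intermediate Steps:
(10 + 1*(3 - 1*1)) - 1*(-190) = (10 + 1*(3 - 1)) + 190 = (10 + 1*2) + 190 = (10 + 2) + 190 = 12 + 190 = 202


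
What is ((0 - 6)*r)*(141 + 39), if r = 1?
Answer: -1080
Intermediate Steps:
((0 - 6)*r)*(141 + 39) = ((0 - 6)*1)*(141 + 39) = -6*1*180 = -6*180 = -1080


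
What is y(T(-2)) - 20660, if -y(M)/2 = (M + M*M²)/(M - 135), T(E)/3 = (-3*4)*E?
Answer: -61660/7 ≈ -8808.6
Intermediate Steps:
T(E) = -36*E (T(E) = 3*((-3*4)*E) = 3*(-12*E) = -36*E)
y(M) = -2*(M + M³)/(-135 + M) (y(M) = -2*(M + M*M²)/(M - 135) = -2*(M + M³)/(-135 + M))
y(T(-2)) - 20660 = -2*(-36*(-2))*(1 + (-36*(-2))²)/(-135 - 36*(-2)) - 20660 = -2*72*(1 + 72²)/(-135 + 72) - 20660 = -2*72*(1 + 5184)/(-63) - 20660 = -2*72*(-1/63)*5185 - 20660 = 82960/7 - 20660 = -61660/7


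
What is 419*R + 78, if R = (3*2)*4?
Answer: 10134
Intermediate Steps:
R = 24 (R = 6*4 = 24)
419*R + 78 = 419*24 + 78 = 10056 + 78 = 10134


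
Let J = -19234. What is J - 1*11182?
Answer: -30416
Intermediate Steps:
J - 1*11182 = -19234 - 1*11182 = -19234 - 11182 = -30416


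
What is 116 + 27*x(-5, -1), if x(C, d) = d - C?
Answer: 224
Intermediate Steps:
116 + 27*x(-5, -1) = 116 + 27*(-1 - 1*(-5)) = 116 + 27*(-1 + 5) = 116 + 27*4 = 116 + 108 = 224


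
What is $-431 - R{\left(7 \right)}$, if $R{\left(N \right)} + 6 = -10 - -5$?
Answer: $-420$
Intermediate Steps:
$R{\left(N \right)} = -11$ ($R{\left(N \right)} = -6 - 5 = -11$)
$-431 - R{\left(7 \right)} = -431 - -11 = -431 + 11 = -420$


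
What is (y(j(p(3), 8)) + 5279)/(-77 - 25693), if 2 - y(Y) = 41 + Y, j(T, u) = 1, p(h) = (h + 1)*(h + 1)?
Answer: -5239/25770 ≈ -0.20330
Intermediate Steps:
p(h) = (1 + h)**2 (p(h) = (1 + h)*(1 + h) = (1 + h)**2)
y(Y) = -39 - Y (y(Y) = 2 - (41 + Y) = 2 + (-41 - Y) = -39 - Y)
(y(j(p(3), 8)) + 5279)/(-77 - 25693) = ((-39 - 1*1) + 5279)/(-77 - 25693) = ((-39 - 1) + 5279)/(-25770) = (-40 + 5279)*(-1/25770) = 5239*(-1/25770) = -5239/25770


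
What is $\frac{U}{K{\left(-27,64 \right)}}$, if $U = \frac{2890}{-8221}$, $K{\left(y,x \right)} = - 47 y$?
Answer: $- \frac{2890}{10432449} \approx -0.00027702$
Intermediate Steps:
$U = - \frac{2890}{8221}$ ($U = 2890 \left(- \frac{1}{8221}\right) = - \frac{2890}{8221} \approx -0.35154$)
$\frac{U}{K{\left(-27,64 \right)}} = - \frac{2890}{8221 \left(\left(-47\right) \left(-27\right)\right)} = - \frac{2890}{8221 \cdot 1269} = \left(- \frac{2890}{8221}\right) \frac{1}{1269} = - \frac{2890}{10432449}$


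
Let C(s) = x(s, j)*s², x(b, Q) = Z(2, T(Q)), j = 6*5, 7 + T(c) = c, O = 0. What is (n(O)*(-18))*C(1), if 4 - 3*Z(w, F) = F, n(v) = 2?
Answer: 228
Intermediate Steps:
T(c) = -7 + c
Z(w, F) = 4/3 - F/3
j = 30
x(b, Q) = 11/3 - Q/3 (x(b, Q) = 4/3 - (-7 + Q)/3 = 4/3 + (7/3 - Q/3) = 11/3 - Q/3)
C(s) = -19*s²/3 (C(s) = (11/3 - ⅓*30)*s² = (11/3 - 10)*s² = -19*s²/3)
(n(O)*(-18))*C(1) = (2*(-18))*(-19/3*1²) = -(-228) = -36*(-19/3) = 228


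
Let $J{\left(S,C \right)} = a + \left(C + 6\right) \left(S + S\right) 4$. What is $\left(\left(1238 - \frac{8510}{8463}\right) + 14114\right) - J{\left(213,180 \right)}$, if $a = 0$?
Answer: $- \frac{2552381606}{8463} \approx -3.0159 \cdot 10^{5}$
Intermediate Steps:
$J{\left(S,C \right)} = 8 S \left(6 + C\right)$ ($J{\left(S,C \right)} = 0 + \left(C + 6\right) \left(S + S\right) 4 = 0 + \left(6 + C\right) 2 S 4 = 0 + 2 S \left(6 + C\right) 4 = 0 + 8 S \left(6 + C\right) = 8 S \left(6 + C\right)$)
$\left(\left(1238 - \frac{8510}{8463}\right) + 14114\right) - J{\left(213,180 \right)} = \left(\left(1238 - \frac{8510}{8463}\right) + 14114\right) - 8 \cdot 213 \left(6 + 180\right) = \left(\left(1238 - \frac{8510}{8463}\right) + 14114\right) - 8 \cdot 213 \cdot 186 = \left(\left(1238 - \frac{8510}{8463}\right) + 14114\right) - 316944 = \left(\frac{10468684}{8463} + 14114\right) - 316944 = \frac{129915466}{8463} - 316944 = - \frac{2552381606}{8463}$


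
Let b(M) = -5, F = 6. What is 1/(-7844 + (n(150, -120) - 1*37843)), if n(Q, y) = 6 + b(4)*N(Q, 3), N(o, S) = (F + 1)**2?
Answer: -1/45926 ≈ -2.1774e-5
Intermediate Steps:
N(o, S) = 49 (N(o, S) = (6 + 1)**2 = 7**2 = 49)
n(Q, y) = -239 (n(Q, y) = 6 - 5*49 = 6 - 245 = -239)
1/(-7844 + (n(150, -120) - 1*37843)) = 1/(-7844 + (-239 - 1*37843)) = 1/(-7844 + (-239 - 37843)) = 1/(-7844 - 38082) = 1/(-45926) = -1/45926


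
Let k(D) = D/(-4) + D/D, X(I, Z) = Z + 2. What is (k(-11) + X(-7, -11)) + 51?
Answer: 183/4 ≈ 45.750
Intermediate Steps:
X(I, Z) = 2 + Z
k(D) = 1 - D/4 (k(D) = D*(-¼) + 1 = -D/4 + 1 = 1 - D/4)
(k(-11) + X(-7, -11)) + 51 = ((1 - ¼*(-11)) + (2 - 11)) + 51 = ((1 + 11/4) - 9) + 51 = (15/4 - 9) + 51 = -21/4 + 51 = 183/4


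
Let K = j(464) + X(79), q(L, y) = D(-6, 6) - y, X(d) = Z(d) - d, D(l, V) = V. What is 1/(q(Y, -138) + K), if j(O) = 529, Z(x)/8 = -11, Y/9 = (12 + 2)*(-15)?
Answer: 1/506 ≈ 0.0019763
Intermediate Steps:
Y = -1890 (Y = 9*((12 + 2)*(-15)) = 9*(14*(-15)) = 9*(-210) = -1890)
Z(x) = -88 (Z(x) = 8*(-11) = -88)
X(d) = -88 - d
q(L, y) = 6 - y
K = 362 (K = 529 + (-88 - 1*79) = 529 + (-88 - 79) = 529 - 167 = 362)
1/(q(Y, -138) + K) = 1/((6 - 1*(-138)) + 362) = 1/((6 + 138) + 362) = 1/(144 + 362) = 1/506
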